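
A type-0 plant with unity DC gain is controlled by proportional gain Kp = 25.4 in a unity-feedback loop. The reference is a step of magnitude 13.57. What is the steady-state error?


e_ss = R/(1 + Kp) = 13.57/(1 + 25.4) = 13.57/26.4000 = 0.5140

0.5140


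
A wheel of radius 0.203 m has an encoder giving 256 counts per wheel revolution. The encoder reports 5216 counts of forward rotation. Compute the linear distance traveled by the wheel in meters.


revs = 5216/256 = 20.375000
d = revs * 2*pi*r = 20.375000 * 2*pi*0.203 = 25.9880

25.9880 m


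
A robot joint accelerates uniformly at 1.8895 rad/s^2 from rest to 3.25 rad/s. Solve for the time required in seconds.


t = delta_omega / alpha = 3.25 / 1.8895 = 1.7200

1.7200 s


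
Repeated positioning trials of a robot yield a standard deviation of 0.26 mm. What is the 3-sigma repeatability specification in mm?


repeatability = 3*sigma = 3*0.26 = 0.7800

0.7800 mm


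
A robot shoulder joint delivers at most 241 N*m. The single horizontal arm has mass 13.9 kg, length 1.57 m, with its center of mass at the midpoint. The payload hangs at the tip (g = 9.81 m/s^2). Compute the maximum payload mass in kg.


tau_arm = m_arm*g*(L/2) = 13.9*9.81*1.57/2 = 107.0418 N*m
tau_payload = tau_max - tau_arm = 241 - 107.0418 = 133.9582
m_payload = tau_payload / (g*L) = 133.9582 / (9.81*1.57) = 8.6976

8.6976 kg


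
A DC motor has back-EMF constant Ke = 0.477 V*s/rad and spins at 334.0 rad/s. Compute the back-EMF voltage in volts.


V_emf = Ke * omega = 0.477*334.0 = 159.3180

159.3180 V


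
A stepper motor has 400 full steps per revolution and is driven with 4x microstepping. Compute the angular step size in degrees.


step = 360/(400*4) = 360/1600 = 0.2250

0.2250 degrees


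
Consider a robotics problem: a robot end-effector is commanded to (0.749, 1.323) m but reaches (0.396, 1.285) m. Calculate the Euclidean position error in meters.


dx = 0.396 - (0.749) = -0.3530, dy = 1.285 - (1.323) = -0.0380
err = sqrt(0.124609 + 0.001444) = 0.3550

0.3550 m


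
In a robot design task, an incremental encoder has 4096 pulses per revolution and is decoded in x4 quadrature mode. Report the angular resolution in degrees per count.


resolution = 360 / (PPR * 4) = 360 / 16384 = 0.0220

0.0220 degrees


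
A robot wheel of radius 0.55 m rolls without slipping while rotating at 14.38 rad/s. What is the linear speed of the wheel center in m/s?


v = omega * r = 14.38 * 0.55 = 7.9090

7.9090 m/s


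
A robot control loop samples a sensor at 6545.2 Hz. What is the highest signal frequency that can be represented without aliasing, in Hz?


f_max = f_s/2 = 6545.2/2 = 3272.6000

3272.6000 Hz


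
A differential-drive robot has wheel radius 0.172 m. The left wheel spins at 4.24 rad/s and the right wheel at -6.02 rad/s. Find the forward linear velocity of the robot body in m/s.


v = r*(wR + wL)/2 = 0.172*(-6.02 + 4.24)/2 = -0.1531

-0.1531 m/s


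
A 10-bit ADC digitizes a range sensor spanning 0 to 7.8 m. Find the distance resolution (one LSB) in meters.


res = range / 2^n = 7.8/2^10 = 7.8/1024 = 0.0076

0.0076 m


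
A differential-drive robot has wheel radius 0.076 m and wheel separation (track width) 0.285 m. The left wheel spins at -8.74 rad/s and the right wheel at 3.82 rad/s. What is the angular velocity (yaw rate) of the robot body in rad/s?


omega = r*(wR - wL)/L = 0.076*(3.82 - (-8.74))/0.285 = 3.3493

3.3493 rad/s


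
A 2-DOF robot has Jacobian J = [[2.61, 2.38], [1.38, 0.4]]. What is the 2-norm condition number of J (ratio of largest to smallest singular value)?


JJ^T eigenvalues: trace(JJ^T) = 14.5409, det(JJ^T) = det(J)^2 = 5.01939216
s_max^2 = (14.5409 + sqrt(191.36020417))/2 = 14.18710028
s_min^2 = (14.5409 - sqrt(191.36020417))/2 = 0.35379972
kappa = s_max/s_min = sqrt(14.18710028/0.35379972) = 6.3324

6.3324


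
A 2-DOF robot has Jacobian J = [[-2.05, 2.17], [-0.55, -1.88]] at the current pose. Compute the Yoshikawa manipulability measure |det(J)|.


det(J) = -2.05*-1.88 - (2.17)*(-0.55) = 5.0475
|det(J)| = 5.0475

5.0475


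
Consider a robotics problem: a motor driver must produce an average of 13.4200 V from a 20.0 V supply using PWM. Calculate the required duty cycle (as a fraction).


D = V_avg/V_supply = 13.4200/20.0 = 0.6710

0.6710


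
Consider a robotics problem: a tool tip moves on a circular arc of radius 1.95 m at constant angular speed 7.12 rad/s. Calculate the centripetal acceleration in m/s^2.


a_c = omega^2 * r = 7.12^2 * 1.95 = 98.8541

98.8541 m/s^2


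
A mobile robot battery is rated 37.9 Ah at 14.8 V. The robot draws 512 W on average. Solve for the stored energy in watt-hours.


E = capacity * V = 37.9*14.8 = 560.9200

560.9200 Wh


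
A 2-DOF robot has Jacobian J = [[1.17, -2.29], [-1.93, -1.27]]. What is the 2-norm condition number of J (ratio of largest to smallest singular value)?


JJ^T eigenvalues: trace(JJ^T) = 11.9508, det(JJ^T) = det(J)^2 = 34.87611136
s_max^2 = (11.9508 + sqrt(3.31717520))/2 = 6.88605570
s_min^2 = (11.9508 - sqrt(3.31717520))/2 = 5.06474430
kappa = s_max/s_min = sqrt(6.88605570/5.06474430) = 1.1660

1.1660


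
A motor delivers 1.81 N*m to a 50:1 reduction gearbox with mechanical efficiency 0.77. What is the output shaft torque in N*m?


tau_out = tau_in * N * eta = 1.81 * 50 * 0.77 = 69.6850

69.6850 N*m


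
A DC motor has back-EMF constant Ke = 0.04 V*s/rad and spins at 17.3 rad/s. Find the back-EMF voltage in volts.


V_emf = Ke * omega = 0.04*17.3 = 0.6920

0.6920 V


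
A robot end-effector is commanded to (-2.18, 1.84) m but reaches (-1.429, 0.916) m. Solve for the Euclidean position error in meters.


dx = -1.429 - (-2.18) = 0.7510, dy = 0.916 - (1.84) = -0.9240
err = sqrt(0.564001 + 0.853776) = 1.1907

1.1907 m


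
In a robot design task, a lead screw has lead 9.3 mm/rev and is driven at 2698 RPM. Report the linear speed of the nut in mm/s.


v = lead * (RPM/60) = 9.3*2698/60 = 418.1900

418.1900 mm/s


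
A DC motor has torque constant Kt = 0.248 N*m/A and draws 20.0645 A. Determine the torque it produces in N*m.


tau = Kt * I = 0.248*20.0645 = 4.9760

4.9760 N*m


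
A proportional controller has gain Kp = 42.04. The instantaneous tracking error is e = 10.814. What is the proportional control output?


u_P = Kp * e = 42.04 * 10.814 = 454.6206

454.6206


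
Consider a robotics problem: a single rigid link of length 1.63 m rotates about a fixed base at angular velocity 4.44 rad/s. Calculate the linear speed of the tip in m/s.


v = L*omega = 1.63 * 4.44 = 7.2372

7.2372 m/s


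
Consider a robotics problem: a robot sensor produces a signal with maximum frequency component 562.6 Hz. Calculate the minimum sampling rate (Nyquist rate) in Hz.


f_s,min = 2*f_max = 2*562.6 = 1125.2000

1125.2000 Hz


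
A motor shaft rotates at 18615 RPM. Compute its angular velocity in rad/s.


omega = 18615 * 2*pi/60 = 1949.3582

1949.3582 rad/s


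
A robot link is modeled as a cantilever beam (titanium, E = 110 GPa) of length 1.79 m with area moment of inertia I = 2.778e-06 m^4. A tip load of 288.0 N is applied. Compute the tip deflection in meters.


delta = F*L^3/(3*E*I) = 288.0*1.79^3/(3*1.100e+11*2.778e-06)
      = 1651.777632/916740 = 0.0018

0.0018 m


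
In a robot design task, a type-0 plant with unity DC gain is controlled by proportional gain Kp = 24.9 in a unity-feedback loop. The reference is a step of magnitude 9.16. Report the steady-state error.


e_ss = R/(1 + Kp) = 9.16/(1 + 24.9) = 9.16/25.9000 = 0.3537

0.3537


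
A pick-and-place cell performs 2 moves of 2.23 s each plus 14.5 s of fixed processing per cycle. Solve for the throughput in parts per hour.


T_cycle = 2*2.23 + 14.5 = 18.9600 s
rate = 3600/T = 189.8734

189.8734 parts/hour


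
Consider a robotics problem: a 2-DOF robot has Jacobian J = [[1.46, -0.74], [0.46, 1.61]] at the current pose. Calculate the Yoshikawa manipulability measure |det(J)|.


det(J) = 1.46*1.61 - (-0.74)*(0.46) = 2.6910
|det(J)| = 2.6910

2.6910


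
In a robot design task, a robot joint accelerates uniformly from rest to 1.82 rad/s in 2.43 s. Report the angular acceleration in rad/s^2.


alpha = delta_omega / t = 1.82 / 2.43 = 0.7490

0.7490 rad/s^2


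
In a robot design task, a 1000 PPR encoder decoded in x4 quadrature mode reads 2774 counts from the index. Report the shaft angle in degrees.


angle = counts * 360 / (PPR*4) = 2774 * 360 / 4000 = 249.6600

249.6600 degrees


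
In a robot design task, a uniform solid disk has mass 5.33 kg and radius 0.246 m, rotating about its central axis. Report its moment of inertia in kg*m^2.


I = (1/2)*m*R^2 = 0.5*5.33*0.246^2 = 0.1613

0.1613 kg*m^2


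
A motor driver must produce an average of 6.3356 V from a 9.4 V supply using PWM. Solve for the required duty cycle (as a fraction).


D = V_avg/V_supply = 6.3356/9.4 = 0.6740

0.6740


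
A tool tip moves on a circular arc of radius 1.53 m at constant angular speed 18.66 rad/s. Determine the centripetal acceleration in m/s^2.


a_c = omega^2 * r = 18.66^2 * 1.53 = 532.7393

532.7393 m/s^2


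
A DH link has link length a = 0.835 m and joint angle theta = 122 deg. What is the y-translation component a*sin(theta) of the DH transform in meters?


a*sin(theta) = 0.835*sin(122 deg) = 0.7081

0.7081 m


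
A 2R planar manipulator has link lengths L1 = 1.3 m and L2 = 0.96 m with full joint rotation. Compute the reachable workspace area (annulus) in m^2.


r_max = L1 + L2 = 2.2600, r_min = |L1 - L2| = 0.3400
A = pi*(r_max^2 - r_min^2) = pi*(5.1076 - 0.1156) = 15.6828

15.6828 m^2


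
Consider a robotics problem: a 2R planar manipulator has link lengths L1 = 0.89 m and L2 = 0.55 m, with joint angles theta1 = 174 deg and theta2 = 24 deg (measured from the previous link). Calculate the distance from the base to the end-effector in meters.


x = L1*cos(th1) + L2*cos(th1+th2) = -1.408206
y = L1*sin(th1) + L2*sin(th1+th2) = -0.076929
d = sqrt(x^2 + y^2) = sqrt(1.983044 + 0.005918) = 1.4103

1.4103 m


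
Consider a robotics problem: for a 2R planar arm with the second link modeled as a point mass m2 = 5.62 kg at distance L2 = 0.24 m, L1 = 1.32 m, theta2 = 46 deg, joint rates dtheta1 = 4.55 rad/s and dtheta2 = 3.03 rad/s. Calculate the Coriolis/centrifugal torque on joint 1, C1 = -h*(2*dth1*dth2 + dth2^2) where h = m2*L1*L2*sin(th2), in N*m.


h = m2*L1*L2*sin(th2) = 5.62*1.32*0.24*sin(46 deg) = 1.280724
C1 = -h*(2*4.55*3.03 + 3.03^2) = -1.280724*36.7539 = -47.0716

-47.0716 N*m


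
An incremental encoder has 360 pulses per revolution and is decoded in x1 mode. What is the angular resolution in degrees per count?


resolution = 360 / (PPR * 1) = 360 / 360 = 1.0000

1.0000 degrees


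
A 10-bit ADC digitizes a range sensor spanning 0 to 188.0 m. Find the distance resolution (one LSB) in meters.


res = range / 2^n = 188.0/2^10 = 188.0/1024 = 0.1836

0.1836 m


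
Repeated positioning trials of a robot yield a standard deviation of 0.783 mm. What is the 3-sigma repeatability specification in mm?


repeatability = 3*sigma = 3*0.783 = 2.3490

2.3490 mm


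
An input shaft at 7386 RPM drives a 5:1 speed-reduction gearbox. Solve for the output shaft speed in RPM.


omega_out = omega_in / N = 7386 / 5 = 1477.2000

1477.2000 RPM


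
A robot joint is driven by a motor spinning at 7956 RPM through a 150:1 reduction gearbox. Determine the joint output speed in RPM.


omega_joint = omega_motor / N = 7956 / 150 = 53.0400

53.0400 RPM


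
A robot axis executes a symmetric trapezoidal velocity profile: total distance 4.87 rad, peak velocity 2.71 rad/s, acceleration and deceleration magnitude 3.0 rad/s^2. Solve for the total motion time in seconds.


t_acc = v/a = 2.71/3.0 = 0.903333 s
d_acc = v^2/(2a) = 1.224017 rad (each ramp)
d_cruise = 4.87 - 2*1.224017 = 2.421966 rad
t_cruise = 2.421966/2.71 = 0.893714 s
t_total = 2*0.903333 + 0.893714 = 2.7004

2.7004 s


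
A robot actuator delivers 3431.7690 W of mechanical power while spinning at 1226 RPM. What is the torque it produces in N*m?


omega = 1226 * 2*pi/60 = 128.386420 rad/s
tau = P / omega = 3431.7690 / 128.386420 = 26.7300

26.7300 N*m


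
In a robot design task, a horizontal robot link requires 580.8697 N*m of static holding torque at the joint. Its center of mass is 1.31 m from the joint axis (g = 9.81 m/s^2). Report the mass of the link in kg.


m = tau / (g*L) = 580.8697 / (9.81 * 1.31) = 45.2000

45.2000 kg


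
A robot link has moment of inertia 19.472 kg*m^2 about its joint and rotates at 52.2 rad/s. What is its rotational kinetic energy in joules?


KE = (1/2)*I*omega^2 = 0.5*19.472*52.2^2 = 26529.0422

26529.0422 J


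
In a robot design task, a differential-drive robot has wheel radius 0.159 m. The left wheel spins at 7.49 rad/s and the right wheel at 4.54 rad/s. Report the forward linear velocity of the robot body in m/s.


v = r*(wR + wL)/2 = 0.159*(4.54 + 7.49)/2 = 0.9564

0.9564 m/s


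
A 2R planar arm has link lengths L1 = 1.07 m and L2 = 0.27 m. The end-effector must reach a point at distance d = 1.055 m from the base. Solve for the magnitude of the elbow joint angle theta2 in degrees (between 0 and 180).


cos(th2) = (d^2 - L1^2 - L2^2)/(2*L1*L2) = (1.055^2 - 1.07^2 - 0.27^2)/(2*1.07*0.27) = -0.18133437
th2 = acos(-0.18133437) = 100.4475 deg

100.4475 degrees


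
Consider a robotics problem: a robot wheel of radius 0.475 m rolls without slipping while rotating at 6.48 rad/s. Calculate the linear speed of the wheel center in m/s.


v = omega * r = 6.48 * 0.475 = 3.0780

3.0780 m/s


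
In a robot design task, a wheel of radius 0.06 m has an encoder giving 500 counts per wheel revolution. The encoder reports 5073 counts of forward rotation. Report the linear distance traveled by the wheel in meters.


revs = 5073/500 = 10.146000
d = revs * 2*pi*r = 10.146000 * 2*pi*0.06 = 3.8250

3.8250 m


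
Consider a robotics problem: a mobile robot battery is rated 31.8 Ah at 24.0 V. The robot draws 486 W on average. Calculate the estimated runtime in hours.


E = 31.8*24.0 = 763.2000 Wh
t = E/P = 763.2000/486 = 1.5704

1.5704 hours


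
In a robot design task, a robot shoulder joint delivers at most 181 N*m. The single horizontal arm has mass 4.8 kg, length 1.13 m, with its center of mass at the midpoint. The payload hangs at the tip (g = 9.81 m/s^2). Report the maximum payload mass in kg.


tau_arm = m_arm*g*(L/2) = 4.8*9.81*1.13/2 = 26.6047 N*m
tau_payload = tau_max - tau_arm = 181 - 26.6047 = 154.3953
m_payload = tau_payload / (g*L) = 154.3953 / (9.81*1.13) = 13.9279

13.9279 kg


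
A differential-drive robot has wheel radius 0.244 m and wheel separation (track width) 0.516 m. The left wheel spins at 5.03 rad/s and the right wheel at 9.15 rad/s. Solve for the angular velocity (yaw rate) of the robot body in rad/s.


omega = r*(wR - wL)/L = 0.244*(9.15 - (5.03))/0.516 = 1.9482

1.9482 rad/s


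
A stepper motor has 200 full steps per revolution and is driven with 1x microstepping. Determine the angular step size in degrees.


step = 360/(200*1) = 360/200 = 1.8000

1.8000 degrees


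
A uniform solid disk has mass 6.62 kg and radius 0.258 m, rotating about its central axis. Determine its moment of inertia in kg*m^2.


I = (1/2)*m*R^2 = 0.5*6.62*0.258^2 = 0.2203

0.2203 kg*m^2


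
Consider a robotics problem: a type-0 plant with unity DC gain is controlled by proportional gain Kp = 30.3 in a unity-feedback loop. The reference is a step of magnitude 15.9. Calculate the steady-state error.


e_ss = R/(1 + Kp) = 15.9/(1 + 30.3) = 15.9/31.3000 = 0.5080

0.5080


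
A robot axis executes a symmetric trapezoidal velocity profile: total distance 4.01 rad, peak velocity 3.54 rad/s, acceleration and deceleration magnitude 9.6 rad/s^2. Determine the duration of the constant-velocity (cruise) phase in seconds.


t_acc = v/a = 0.368750 s, d_acc = v^2/(2a) = 0.652688 rad each
d_cruise = 4.01 - 2*0.652688 = 2.704624 rad
t_cruise = d_cruise/v = 2.704624/3.54 = 0.7640

0.7640 s


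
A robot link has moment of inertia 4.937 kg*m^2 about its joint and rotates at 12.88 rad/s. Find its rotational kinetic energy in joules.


KE = (1/2)*I*omega^2 = 0.5*4.937*12.88^2 = 409.5103

409.5103 J


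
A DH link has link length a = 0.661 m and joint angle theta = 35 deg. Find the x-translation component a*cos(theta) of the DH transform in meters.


a*cos(theta) = 0.661*cos(35 deg) = 0.5415

0.5415 m


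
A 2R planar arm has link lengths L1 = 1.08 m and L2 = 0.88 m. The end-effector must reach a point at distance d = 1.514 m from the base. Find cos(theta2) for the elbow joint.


cos(th2) = (d^2 - L1^2 - L2^2)/(2*L1*L2) = (1.514^2 - 1.08^2 - 0.88^2)/(2*1.08*0.88) = 0.1849

0.1849


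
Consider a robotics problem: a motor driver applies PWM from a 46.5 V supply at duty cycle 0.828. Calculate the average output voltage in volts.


V_avg = V_supply * D = 46.5*0.828 = 38.5020

38.5020 V


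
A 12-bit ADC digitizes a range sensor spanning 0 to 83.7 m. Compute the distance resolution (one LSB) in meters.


res = range / 2^n = 83.7/2^12 = 83.7/4096 = 0.0204

0.0204 m


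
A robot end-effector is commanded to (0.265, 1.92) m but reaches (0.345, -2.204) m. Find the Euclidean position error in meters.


dx = 0.345 - (0.265) = 0.0800, dy = -2.204 - (1.92) = -4.1240
err = sqrt(0.006400 + 17.007376) = 4.1248

4.1248 m


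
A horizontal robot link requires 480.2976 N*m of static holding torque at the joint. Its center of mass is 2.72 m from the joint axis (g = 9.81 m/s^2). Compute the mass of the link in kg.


m = tau / (g*L) = 480.2976 / (9.81 * 2.72) = 18.0000

18.0000 kg


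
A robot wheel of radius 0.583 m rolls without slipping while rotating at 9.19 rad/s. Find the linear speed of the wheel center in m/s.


v = omega * r = 9.19 * 0.583 = 5.3578

5.3578 m/s


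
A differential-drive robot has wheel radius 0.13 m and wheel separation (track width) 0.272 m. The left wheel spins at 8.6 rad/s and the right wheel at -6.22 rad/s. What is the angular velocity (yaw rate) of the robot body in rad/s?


omega = r*(wR - wL)/L = 0.13*(-6.22 - (8.6))/0.272 = -7.0831

-7.0831 rad/s


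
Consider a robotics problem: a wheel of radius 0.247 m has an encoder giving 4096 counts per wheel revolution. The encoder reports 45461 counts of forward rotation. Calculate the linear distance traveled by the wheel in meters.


revs = 45461/4096 = 11.098877
d = revs * 2*pi*r = 11.098877 * 2*pi*0.247 = 17.2249

17.2249 m


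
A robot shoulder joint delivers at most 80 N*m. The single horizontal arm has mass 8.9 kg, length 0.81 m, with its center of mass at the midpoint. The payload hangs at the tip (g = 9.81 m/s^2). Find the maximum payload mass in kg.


tau_arm = m_arm*g*(L/2) = 8.9*9.81*0.81/2 = 35.3601 N*m
tau_payload = tau_max - tau_arm = 80 - 35.3601 = 44.6399
m_payload = tau_payload / (g*L) = 44.6399 / (9.81*0.81) = 5.6178

5.6178 kg


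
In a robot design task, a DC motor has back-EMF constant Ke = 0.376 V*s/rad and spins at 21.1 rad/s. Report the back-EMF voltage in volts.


V_emf = Ke * omega = 0.376*21.1 = 7.9336

7.9336 V


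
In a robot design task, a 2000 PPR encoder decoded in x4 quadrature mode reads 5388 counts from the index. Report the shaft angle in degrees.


angle = counts * 360 / (PPR*4) = 5388 * 360 / 8000 = 242.4600

242.4600 degrees


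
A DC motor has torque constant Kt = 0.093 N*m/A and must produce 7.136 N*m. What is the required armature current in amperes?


I = tau / Kt = 7.136/0.093 = 76.7312

76.7312 A


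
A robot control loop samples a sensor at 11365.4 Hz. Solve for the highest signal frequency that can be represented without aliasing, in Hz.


f_max = f_s/2 = 11365.4/2 = 5682.7000

5682.7000 Hz


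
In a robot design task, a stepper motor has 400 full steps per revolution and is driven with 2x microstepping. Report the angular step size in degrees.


step = 360/(400*2) = 360/800 = 0.4500

0.4500 degrees


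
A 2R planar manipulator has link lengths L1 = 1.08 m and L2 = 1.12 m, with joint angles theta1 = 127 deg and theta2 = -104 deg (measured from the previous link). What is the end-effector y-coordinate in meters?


y = L1*sin(th1) + L2*sin(th1+th2) = 1.08*sin(127 deg) + 1.12*sin(23 deg) = 1.3001

1.3001 m


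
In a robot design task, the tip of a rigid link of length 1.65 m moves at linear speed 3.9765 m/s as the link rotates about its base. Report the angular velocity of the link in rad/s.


omega = v / L = 3.9765 / 1.65 = 2.4100

2.4100 rad/s


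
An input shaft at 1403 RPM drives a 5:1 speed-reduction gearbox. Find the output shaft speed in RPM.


omega_out = omega_in / N = 1403 / 5 = 280.6000

280.6000 RPM


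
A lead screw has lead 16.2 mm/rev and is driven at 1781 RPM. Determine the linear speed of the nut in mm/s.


v = lead * (RPM/60) = 16.2*1781/60 = 480.8700

480.8700 mm/s


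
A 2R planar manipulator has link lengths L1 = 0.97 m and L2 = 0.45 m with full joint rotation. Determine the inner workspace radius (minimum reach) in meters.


r_min = |L1 - L2| = |0.97 - 0.45| = 0.5200

0.5200 m


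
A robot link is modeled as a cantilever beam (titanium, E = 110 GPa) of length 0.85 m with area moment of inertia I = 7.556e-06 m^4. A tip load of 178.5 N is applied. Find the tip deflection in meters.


delta = F*L^3/(3*E*I) = 178.5*0.85^3/(3*1.100e+11*7.556e-06)
      = 109.6213125/2493480 = 4.3963e-05

4.3963e-05 m


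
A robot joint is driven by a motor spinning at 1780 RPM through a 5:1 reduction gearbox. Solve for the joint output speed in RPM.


omega_joint = omega_motor / N = 1780 / 5 = 356.0000

356.0000 RPM


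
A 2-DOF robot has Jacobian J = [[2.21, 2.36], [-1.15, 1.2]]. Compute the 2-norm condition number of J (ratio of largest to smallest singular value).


JJ^T eigenvalues: trace(JJ^T) = 13.2162, det(JJ^T) = det(J)^2 = 28.79395600
s_max^2 = (13.2162 + sqrt(59.49211844))/2 = 10.46465670
s_min^2 = (13.2162 - sqrt(59.49211844))/2 = 2.75154330
kappa = s_max/s_min = sqrt(10.46465670/2.75154330) = 1.9502

1.9502


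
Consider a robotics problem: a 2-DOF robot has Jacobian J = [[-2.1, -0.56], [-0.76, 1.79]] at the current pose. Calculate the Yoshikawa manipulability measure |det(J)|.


det(J) = -2.1*1.79 - (-0.56)*(-0.76) = -4.1846
|det(J)| = 4.1846

4.1846


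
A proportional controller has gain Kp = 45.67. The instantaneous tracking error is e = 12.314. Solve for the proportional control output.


u_P = Kp * e = 45.67 * 12.314 = 562.3804

562.3804


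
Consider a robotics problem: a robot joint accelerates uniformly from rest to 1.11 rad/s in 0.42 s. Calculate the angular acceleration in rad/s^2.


alpha = delta_omega / t = 1.11 / 0.42 = 2.6429

2.6429 rad/s^2


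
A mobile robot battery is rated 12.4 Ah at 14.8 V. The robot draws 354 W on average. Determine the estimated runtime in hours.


E = 12.4*14.8 = 183.5200 Wh
t = E/P = 183.5200/354 = 0.5184

0.5184 hours


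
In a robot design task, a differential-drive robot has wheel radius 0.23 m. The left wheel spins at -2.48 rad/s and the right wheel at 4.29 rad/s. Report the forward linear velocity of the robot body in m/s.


v = r*(wR + wL)/2 = 0.23*(4.29 + -2.48)/2 = 0.2082

0.2082 m/s


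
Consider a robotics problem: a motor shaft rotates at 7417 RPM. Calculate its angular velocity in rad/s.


omega = 7417 * 2*pi/60 = 776.7064

776.7064 rad/s


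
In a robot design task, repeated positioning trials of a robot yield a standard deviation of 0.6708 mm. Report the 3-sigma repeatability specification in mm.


repeatability = 3*sigma = 3*0.6708 = 2.0124

2.0124 mm


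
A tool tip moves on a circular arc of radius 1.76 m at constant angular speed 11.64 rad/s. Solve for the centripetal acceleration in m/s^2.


a_c = omega^2 * r = 11.64^2 * 1.76 = 238.4617

238.4617 m/s^2


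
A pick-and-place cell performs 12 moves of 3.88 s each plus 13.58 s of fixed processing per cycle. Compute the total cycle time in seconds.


T = 12*3.88 + 13.58 = 60.1400

60.1400 s


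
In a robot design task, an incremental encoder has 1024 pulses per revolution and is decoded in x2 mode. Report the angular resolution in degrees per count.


resolution = 360 / (PPR * 2) = 360 / 2048 = 0.1758

0.1758 degrees


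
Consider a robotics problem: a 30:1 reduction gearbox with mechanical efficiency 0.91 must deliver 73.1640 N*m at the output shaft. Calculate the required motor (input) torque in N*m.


tau_in = tau_out / (N * eta) = 73.1640 / (30 * 0.91) = 2.6800

2.6800 N*m


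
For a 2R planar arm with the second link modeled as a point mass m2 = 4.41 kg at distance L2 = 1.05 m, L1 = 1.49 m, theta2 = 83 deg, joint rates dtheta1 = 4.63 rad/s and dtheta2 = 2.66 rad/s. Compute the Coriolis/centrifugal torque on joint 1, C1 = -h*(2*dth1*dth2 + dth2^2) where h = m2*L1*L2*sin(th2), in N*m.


h = m2*L1*L2*sin(th2) = 4.41*1.49*1.05*sin(83 deg) = 6.848018
C1 = -h*(2*4.63*2.66 + 2.66^2) = -6.848018*31.7072 = -217.1315

-217.1315 N*m


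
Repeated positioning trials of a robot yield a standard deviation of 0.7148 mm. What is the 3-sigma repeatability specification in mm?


repeatability = 3*sigma = 3*0.7148 = 2.1444

2.1444 mm


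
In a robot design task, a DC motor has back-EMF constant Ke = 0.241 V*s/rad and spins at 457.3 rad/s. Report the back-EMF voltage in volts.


V_emf = Ke * omega = 0.241*457.3 = 110.2093

110.2093 V


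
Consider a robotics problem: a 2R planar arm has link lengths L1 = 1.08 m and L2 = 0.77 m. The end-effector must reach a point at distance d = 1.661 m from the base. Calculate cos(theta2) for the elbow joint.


cos(th2) = (d^2 - L1^2 - L2^2)/(2*L1*L2) = (1.661^2 - 1.08^2 - 0.77^2)/(2*1.08*0.77) = 0.6010

0.6010


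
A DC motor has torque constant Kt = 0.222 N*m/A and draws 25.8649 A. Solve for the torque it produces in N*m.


tau = Kt * I = 0.222*25.8649 = 5.7420

5.7420 N*m


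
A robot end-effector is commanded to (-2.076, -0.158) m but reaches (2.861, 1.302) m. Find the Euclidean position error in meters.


dx = 2.861 - (-2.076) = 4.9370, dy = 1.302 - (-0.158) = 1.4600
err = sqrt(24.373969 + 2.131600) = 5.1484

5.1484 m


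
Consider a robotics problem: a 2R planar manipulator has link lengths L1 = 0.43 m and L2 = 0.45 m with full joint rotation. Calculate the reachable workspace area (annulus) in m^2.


r_max = L1 + L2 = 0.8800, r_min = |L1 - L2| = 0.0200
A = pi*(r_max^2 - r_min^2) = pi*(0.7744 - 0.0004) = 2.4316

2.4316 m^2


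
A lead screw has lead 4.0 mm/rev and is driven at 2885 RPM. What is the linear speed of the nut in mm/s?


v = lead * (RPM/60) = 4.0*2885/60 = 192.3333

192.3333 mm/s


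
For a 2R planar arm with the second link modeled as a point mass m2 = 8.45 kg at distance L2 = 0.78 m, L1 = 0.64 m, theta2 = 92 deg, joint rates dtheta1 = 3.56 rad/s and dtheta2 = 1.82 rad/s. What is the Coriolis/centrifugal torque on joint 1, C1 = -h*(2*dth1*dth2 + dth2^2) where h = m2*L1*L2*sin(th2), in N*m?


h = m2*L1*L2*sin(th2) = 8.45*0.64*0.78*sin(92 deg) = 4.215670
C1 = -h*(2*3.56*1.82 + 1.82^2) = -4.215670*16.2708 = -68.5923

-68.5923 N*m


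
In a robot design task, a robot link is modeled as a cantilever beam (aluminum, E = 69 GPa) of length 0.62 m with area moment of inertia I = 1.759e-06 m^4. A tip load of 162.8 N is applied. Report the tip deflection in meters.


delta = F*L^3/(3*E*I) = 162.8*0.62^3/(3*6.900e+10*1.759e-06)
      = 38.7997984/364113 = 1.0656e-04

1.0656e-04 m


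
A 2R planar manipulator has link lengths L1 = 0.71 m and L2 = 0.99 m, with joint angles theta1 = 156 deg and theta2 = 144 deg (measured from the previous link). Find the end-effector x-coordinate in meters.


x = L1*cos(th1) + L2*cos(th1+th2) = 0.71*cos(156 deg) + 0.99*cos(300 deg) = -0.1536

-0.1536 m


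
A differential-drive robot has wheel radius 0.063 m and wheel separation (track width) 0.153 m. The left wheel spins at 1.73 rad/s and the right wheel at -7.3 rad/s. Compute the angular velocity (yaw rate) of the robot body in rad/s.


omega = r*(wR - wL)/L = 0.063*(-7.3 - (1.73))/0.153 = -3.7182

-3.7182 rad/s


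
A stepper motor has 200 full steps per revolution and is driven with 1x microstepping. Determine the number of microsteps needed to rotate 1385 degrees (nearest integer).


step_size = 360/(200*1) = 360/200 = 1.800000 deg
n = 1385/(360/200) = 1385*200/360 = 769.4444 -> 769

769 steps


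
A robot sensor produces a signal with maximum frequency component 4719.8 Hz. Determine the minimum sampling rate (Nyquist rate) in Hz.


f_s,min = 2*f_max = 2*4719.8 = 9439.6000

9439.6000 Hz


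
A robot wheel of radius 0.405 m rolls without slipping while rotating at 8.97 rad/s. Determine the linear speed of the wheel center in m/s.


v = omega * r = 8.97 * 0.405 = 3.6329

3.6329 m/s


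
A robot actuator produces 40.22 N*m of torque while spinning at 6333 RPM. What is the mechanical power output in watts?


omega = 6333 * 2*pi/60 = 663.190209 rad/s
P = tau * omega = 40.22 * 663.190209 = 26673.5102

26673.5102 W


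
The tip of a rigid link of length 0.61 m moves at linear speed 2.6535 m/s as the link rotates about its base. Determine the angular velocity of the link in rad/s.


omega = v / L = 2.6535 / 0.61 = 4.3500

4.3500 rad/s


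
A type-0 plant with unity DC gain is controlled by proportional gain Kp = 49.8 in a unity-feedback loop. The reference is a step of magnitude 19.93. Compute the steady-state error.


e_ss = R/(1 + Kp) = 19.93/(1 + 49.8) = 19.93/50.8000 = 0.3923

0.3923


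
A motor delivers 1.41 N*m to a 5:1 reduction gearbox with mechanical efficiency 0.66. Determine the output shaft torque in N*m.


tau_out = tau_in * N * eta = 1.41 * 5 * 0.66 = 4.6530

4.6530 N*m


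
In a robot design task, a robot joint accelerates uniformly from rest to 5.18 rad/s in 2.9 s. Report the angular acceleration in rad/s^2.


alpha = delta_omega / t = 5.18 / 2.9 = 1.7862

1.7862 rad/s^2


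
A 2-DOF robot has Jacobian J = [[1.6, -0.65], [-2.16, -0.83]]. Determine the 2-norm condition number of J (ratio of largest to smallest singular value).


JJ^T eigenvalues: trace(JJ^T) = 8.3370, det(JJ^T) = det(J)^2 = 7.46382400
s_max^2 = (8.3370 + sqrt(39.65027300))/2 = 7.31692314
s_min^2 = (8.3370 - sqrt(39.65027300))/2 = 1.02007686
kappa = s_max/s_min = sqrt(7.31692314/1.02007686) = 2.6782

2.6782


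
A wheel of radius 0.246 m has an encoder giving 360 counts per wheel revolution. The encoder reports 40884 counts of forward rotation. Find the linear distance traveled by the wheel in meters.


revs = 40884/360 = 113.566667
d = revs * 2*pi*r = 113.566667 * 2*pi*0.246 = 175.5359

175.5359 m


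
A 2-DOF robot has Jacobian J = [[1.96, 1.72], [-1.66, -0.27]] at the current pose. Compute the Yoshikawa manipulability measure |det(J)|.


det(J) = 1.96*-0.27 - (1.72)*(-1.66) = 2.3260
|det(J)| = 2.3260

2.3260


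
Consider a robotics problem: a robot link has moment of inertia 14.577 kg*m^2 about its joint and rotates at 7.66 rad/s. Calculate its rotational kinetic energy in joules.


KE = (1/2)*I*omega^2 = 0.5*14.577*7.66^2 = 427.6571

427.6571 J


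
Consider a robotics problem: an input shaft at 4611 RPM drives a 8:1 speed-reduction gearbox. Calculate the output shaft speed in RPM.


omega_out = omega_in / N = 4611 / 8 = 576.3750

576.3750 RPM


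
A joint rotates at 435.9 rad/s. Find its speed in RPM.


RPM = 435.9 * 60/(2*pi) = 4162.5384

4162.5384 RPM


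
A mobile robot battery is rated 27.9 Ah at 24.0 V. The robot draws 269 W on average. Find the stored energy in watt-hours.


E = capacity * V = 27.9*24.0 = 669.6000

669.6000 Wh


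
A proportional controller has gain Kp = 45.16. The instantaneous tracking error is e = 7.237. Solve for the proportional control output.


u_P = Kp * e = 45.16 * 7.237 = 326.8229

326.8229


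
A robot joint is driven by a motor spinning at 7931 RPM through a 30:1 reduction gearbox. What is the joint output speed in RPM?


omega_joint = omega_motor / N = 7931 / 30 = 264.3667

264.3667 RPM


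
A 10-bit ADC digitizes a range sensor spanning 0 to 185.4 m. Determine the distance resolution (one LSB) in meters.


res = range / 2^n = 185.4/2^10 = 185.4/1024 = 0.1811

0.1811 m


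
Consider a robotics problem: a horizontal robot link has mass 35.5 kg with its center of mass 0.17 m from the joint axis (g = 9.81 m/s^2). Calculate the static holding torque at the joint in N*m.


tau = m*g*L = 35.5 * 9.81 * 0.17 = 59.2034

59.2034 N*m


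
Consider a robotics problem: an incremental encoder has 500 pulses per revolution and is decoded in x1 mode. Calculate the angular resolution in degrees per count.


resolution = 360 / (PPR * 1) = 360 / 500 = 0.7200

0.7200 degrees


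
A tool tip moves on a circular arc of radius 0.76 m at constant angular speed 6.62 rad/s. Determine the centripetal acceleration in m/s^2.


a_c = omega^2 * r = 6.62^2 * 0.76 = 33.3065

33.3065 m/s^2


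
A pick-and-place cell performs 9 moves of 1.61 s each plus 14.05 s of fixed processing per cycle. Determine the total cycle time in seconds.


T = 9*1.61 + 14.05 = 28.5400

28.5400 s


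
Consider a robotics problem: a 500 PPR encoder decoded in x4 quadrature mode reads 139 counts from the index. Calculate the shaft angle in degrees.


angle = counts * 360 / (PPR*4) = 139 * 360 / 2000 = 25.0200

25.0200 degrees


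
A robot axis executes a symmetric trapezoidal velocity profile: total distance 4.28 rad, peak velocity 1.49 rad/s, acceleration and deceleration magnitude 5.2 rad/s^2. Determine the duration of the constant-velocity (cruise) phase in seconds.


t_acc = v/a = 0.286538 s, d_acc = v^2/(2a) = 0.213471 rad each
d_cruise = 4.28 - 2*0.213471 = 3.853058 rad
t_cruise = d_cruise/v = 3.853058/1.49 = 2.5859

2.5859 s


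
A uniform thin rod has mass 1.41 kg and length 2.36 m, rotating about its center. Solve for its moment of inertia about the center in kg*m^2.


I = (1/12)*m*L^2 = (1/12)*1.41*2.36^2 = 0.6544

0.6544 kg*m^2


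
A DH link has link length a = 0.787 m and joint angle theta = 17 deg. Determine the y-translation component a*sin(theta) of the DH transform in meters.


a*sin(theta) = 0.787*sin(17 deg) = 0.2301

0.2301 m


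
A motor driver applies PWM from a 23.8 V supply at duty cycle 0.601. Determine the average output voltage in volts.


V_avg = V_supply * D = 23.8*0.601 = 14.3038

14.3038 V


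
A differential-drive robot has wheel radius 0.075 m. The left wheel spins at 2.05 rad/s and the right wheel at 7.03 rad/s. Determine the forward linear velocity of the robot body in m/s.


v = r*(wR + wL)/2 = 0.075*(7.03 + 2.05)/2 = 0.3405

0.3405 m/s


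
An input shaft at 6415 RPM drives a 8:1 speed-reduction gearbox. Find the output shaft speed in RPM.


omega_out = omega_in / N = 6415 / 8 = 801.8750

801.8750 RPM


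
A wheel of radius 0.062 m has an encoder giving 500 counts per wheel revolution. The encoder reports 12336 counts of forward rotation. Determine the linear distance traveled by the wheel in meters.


revs = 12336/500 = 24.672000
d = revs * 2*pi*r = 24.672000 * 2*pi*0.062 = 9.6112

9.6112 m


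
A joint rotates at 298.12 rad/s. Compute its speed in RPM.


RPM = 298.12 * 60/(2*pi) = 2846.8363

2846.8363 RPM


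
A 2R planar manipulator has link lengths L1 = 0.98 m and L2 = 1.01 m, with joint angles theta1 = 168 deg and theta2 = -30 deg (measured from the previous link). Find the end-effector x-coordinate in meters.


x = L1*cos(th1) + L2*cos(th1+th2) = 0.98*cos(168 deg) + 1.01*cos(138 deg) = -1.7092

-1.7092 m


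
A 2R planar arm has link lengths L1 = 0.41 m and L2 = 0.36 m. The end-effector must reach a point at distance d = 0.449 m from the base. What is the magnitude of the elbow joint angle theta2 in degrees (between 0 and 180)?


cos(th2) = (d^2 - L1^2 - L2^2)/(2*L1*L2) = (0.449^2 - 0.41^2 - 0.36^2)/(2*0.41*0.36) = -0.32553862
th2 = acos(-0.32553862) = 108.9982 deg

108.9982 degrees


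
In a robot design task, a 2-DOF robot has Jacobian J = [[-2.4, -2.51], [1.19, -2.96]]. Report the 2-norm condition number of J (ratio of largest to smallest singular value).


JJ^T eigenvalues: trace(JJ^T) = 22.2378, det(JJ^T) = det(J)^2 = 101.82626281
s_max^2 = (22.2378 + sqrt(87.21469760))/2 = 15.78834048
s_min^2 = (22.2378 - sqrt(87.21469760))/2 = 6.44945952
kappa = s_max/s_min = sqrt(15.78834048/6.44945952) = 1.5646

1.5646


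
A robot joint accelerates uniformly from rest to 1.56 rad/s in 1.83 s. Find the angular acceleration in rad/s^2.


alpha = delta_omega / t = 1.56 / 1.83 = 0.8525

0.8525 rad/s^2


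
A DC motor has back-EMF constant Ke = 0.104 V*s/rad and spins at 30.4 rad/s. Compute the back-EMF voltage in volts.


V_emf = Ke * omega = 0.104*30.4 = 3.1616

3.1616 V


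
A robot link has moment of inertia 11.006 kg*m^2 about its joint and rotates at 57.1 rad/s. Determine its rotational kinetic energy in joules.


KE = (1/2)*I*omega^2 = 0.5*11.006*57.1^2 = 17942.0362

17942.0362 J


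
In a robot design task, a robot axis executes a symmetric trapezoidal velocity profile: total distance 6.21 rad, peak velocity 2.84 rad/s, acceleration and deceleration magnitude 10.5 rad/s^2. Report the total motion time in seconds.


t_acc = v/a = 2.84/10.5 = 0.270476 s
d_acc = v^2/(2a) = 0.384076 rad (each ramp)
d_cruise = 6.21 - 2*0.384076 = 5.441848 rad
t_cruise = 5.441848/2.84 = 1.916144 s
t_total = 2*0.270476 + 1.916144 = 2.4571

2.4571 s


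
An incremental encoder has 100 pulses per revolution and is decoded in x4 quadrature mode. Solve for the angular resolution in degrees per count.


resolution = 360 / (PPR * 4) = 360 / 400 = 0.9000

0.9000 degrees


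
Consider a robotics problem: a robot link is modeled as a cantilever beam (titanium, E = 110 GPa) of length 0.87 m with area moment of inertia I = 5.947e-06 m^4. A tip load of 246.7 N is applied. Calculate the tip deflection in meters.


delta = F*L^3/(3*E*I) = 246.7*0.87^3/(3*1.100e+11*5.947e-06)
      = 162.4526901/1962510 = 8.2778e-05

8.2778e-05 m


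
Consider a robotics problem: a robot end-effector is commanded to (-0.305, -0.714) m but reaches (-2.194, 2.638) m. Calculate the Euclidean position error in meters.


dx = -2.194 - (-0.305) = -1.8890, dy = 2.638 - (-0.714) = 3.3520
err = sqrt(3.568321 + 11.235904) = 3.8476

3.8476 m


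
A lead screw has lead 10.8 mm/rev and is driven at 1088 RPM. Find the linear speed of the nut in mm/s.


v = lead * (RPM/60) = 10.8*1088/60 = 195.8400

195.8400 mm/s


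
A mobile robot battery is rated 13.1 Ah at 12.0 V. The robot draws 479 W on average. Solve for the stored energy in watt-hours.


E = capacity * V = 13.1*12.0 = 157.2000

157.2000 Wh


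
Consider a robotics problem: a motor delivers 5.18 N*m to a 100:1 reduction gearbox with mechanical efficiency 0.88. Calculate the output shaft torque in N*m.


tau_out = tau_in * N * eta = 5.18 * 100 * 0.88 = 455.8400

455.8400 N*m


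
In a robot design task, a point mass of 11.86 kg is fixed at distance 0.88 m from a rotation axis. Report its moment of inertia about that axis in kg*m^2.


I = m*r^2 = 11.86*0.88^2 = 9.1844

9.1844 kg*m^2


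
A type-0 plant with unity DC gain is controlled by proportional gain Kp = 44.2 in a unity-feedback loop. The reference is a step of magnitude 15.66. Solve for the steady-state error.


e_ss = R/(1 + Kp) = 15.66/(1 + 44.2) = 15.66/45.2000 = 0.3465

0.3465


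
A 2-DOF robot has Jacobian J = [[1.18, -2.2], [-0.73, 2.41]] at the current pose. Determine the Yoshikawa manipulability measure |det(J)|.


det(J) = 1.18*2.41 - (-2.2)*(-0.73) = 1.2378
|det(J)| = 1.2378

1.2378
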